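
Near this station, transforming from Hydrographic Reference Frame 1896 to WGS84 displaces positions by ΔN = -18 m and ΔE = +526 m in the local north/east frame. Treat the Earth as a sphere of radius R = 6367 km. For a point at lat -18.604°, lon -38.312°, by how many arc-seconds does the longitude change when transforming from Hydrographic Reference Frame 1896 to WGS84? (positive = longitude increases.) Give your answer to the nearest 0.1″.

At latitude -18.604°, cos φ = 0.947746.
One radian of longitude at latitude φ spans R cos φ, so Δλ = ΔE / (R cos φ) = 526.0 / (6367000 × 0.947746) = 8.7168e-05 rad = 17.980″.

Δλ = 18.0″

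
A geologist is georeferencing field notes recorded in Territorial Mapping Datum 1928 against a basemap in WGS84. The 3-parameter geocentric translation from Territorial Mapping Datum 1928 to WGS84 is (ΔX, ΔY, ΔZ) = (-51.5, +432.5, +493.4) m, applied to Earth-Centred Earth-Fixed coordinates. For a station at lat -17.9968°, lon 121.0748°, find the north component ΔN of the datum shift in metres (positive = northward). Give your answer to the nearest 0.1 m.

ΔN = 591.9 m

At φ = -17.9968°, λ = 121.0748°: sin φ = -0.308964, cos φ = 0.951074, sin λ = 0.856494, cos λ = -0.516157.
ΔN = −sin φ cos λ·ΔX − sin φ sin λ·ΔY + cos φ·ΔZ = −(-0.308964)(-0.516157)(-51.5) − (-0.308964)(0.856494)(432.5) + (0.951074)(493.4) = 591.92 m.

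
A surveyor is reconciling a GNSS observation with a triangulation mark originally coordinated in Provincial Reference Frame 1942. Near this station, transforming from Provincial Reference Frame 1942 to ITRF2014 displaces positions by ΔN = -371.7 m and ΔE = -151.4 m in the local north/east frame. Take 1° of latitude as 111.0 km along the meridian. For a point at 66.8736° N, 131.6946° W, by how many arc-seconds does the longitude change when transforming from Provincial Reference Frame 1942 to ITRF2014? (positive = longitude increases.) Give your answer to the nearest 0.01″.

Δλ = -12.50″

At latitude 66.8736°, cos φ = 0.392761.
1° of longitude at this latitude = 111.0 × cos φ = 43.60 km, so Δλ = -151.4 / 43596.5 = -0.0034728° = -12.502″.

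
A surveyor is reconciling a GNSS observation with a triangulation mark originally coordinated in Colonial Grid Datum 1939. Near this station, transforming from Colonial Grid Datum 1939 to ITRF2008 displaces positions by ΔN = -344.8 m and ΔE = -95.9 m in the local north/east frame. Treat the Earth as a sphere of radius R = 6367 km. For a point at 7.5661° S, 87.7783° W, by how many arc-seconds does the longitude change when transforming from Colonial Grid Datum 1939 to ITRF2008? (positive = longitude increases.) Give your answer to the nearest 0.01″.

Δλ = -3.13″

At latitude -7.5661°, cos φ = 0.991294.
One radian of longitude at latitude φ spans R cos φ, so Δλ = ΔE / (R cos φ) = -95.9 / (6367000 × 0.991294) = -1.5194e-05 rad = -3.134″.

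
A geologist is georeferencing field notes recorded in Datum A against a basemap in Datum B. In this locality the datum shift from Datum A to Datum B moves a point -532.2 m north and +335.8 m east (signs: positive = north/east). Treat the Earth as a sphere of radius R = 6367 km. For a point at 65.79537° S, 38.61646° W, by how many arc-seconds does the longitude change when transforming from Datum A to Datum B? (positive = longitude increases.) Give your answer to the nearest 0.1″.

At latitude -65.79537°, cos φ = 0.409997.
One radian of longitude at latitude φ spans R cos φ, so Δλ = ΔE / (R cos φ) = 335.8 / (6367000 × 0.409997) = 1.2864e-04 rad = 26.533″.

Δλ = 26.5″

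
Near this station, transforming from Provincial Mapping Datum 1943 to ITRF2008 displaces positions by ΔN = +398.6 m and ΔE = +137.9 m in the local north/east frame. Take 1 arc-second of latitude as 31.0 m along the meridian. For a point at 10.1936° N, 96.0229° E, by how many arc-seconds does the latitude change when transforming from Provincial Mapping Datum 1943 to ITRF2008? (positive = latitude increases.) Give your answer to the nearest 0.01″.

Δφ = 12.86″

1″ of latitude = 31.00 m, so Δφ = 398.6 / 31.00 = 12.858″.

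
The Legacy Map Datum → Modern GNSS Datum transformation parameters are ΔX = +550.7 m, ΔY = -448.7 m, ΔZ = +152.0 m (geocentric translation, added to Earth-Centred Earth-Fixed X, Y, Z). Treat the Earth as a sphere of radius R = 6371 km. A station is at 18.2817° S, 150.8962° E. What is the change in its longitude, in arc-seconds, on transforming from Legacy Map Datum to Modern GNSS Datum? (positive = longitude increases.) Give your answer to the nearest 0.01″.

Δλ = 4.23″

sin φ = -0.313689, cos φ = 0.949526, sin λ = 0.486393, cos λ = -0.873740.
East component: ΔE = −sin λ·ΔX + cos λ·ΔY = −(0.486393)(550.7) + (-0.873740)(-448.7) = 124.19 m.
1° of latitude spans πR/180 = 111195 m; at latitude φ, 1° of longitude spans that × cos φ = 105582.4 m, so Δλ = 124.19 / 105582.4 × 3600 = 4.234″.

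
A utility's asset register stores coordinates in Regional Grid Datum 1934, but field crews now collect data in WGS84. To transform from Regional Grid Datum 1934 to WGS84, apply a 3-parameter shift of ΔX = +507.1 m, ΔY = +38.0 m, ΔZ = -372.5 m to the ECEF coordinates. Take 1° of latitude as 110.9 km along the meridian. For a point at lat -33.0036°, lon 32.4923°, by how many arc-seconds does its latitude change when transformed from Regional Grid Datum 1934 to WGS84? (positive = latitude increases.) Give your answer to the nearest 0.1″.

sin φ = -0.544692, cos φ = 0.838636, sin λ = 0.537186, cos λ = 0.843464.
North component: ΔN = −sin φ cos λ·ΔX − sin φ sin λ·ΔY + cos φ·ΔZ = −(-0.544692)(0.843464)(507.1) − (-0.544692)(0.537186)(38.0) + (0.838636)(-372.5) = -68.30 m.
1° of latitude spans 110900 m, so Δφ = -68.30 / 110900 × 3600 = -2.217″.

Δφ = -2.2″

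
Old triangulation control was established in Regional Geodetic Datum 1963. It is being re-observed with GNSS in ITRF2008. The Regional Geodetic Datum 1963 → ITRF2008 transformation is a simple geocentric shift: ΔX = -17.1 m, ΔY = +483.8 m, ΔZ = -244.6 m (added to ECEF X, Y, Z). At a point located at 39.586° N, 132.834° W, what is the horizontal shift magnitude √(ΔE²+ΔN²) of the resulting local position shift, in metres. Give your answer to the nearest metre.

343 m

At φ = 39.586°, λ = -132.834°: sin φ = 0.637236, cos φ = 0.770669, sin λ = -0.733327, cos λ = -0.679877.
ΔE = −sin λ·ΔX + cos λ·ΔY = −(-0.733327)·(-17.1) + (-0.679877)·(483.8) = -341.46 m.
ΔN = −sin φ cos λ·ΔX − sin φ sin λ·ΔY + cos φ·ΔZ = −(0.637236)(-0.679877)(-17.1) − (0.637236)(-0.733327)(483.8) + (0.770669)(-244.6) = 30.17 m.
Horizontal magnitude = √(ΔE² + ΔN²) = √((-341.46)² + 30.17²) = 342.79 m.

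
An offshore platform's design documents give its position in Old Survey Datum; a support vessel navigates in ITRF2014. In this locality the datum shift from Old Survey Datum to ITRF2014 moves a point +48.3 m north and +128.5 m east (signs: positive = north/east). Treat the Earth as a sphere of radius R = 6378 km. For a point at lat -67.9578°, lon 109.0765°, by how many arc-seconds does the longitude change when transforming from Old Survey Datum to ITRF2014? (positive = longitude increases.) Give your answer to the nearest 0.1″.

Δλ = 11.1″

At latitude -67.9578°, cos φ = 0.375289.
One radian of longitude at latitude φ spans R cos φ, so Δλ = ΔE / (R cos φ) = 128.5 / (6378000 × 0.375289) = 5.3685e-05 rad = 11.073″.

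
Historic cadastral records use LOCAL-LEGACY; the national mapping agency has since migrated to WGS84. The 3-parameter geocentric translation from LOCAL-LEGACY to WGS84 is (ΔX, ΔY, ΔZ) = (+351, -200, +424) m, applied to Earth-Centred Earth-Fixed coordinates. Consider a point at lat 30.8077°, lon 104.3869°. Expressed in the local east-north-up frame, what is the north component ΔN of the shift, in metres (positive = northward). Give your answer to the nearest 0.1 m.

ΔN = 508.1 m

At φ = 30.8077°, λ = 104.3869°: sin φ = 0.512158, cos φ = 0.858891, sin λ = 0.968640, cos λ = -0.248468.
ΔN = −sin φ cos λ·ΔX − sin φ sin λ·ΔY + cos φ·ΔZ = −(0.512158)(-0.248468)(351) − (0.512158)(0.968640)(-200) + (0.858891)(424) = 508.06 m.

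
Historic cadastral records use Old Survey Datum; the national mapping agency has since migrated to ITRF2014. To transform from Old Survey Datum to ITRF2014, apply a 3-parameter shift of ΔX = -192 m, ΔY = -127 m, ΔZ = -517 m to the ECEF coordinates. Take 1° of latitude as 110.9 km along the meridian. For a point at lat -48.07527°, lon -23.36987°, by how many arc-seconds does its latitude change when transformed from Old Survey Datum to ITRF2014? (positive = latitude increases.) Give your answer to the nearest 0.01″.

sin φ = -0.744023, cos φ = 0.668154, sin λ = -0.396665, cos λ = 0.917963.
North component: ΔN = −sin φ cos λ·ΔX − sin φ sin λ·ΔY + cos φ·ΔZ = −(-0.744023)(0.917963)(-192) − (-0.744023)(-0.396665)(-127) + (0.668154)(-517) = -439.09 m.
1° of latitude spans 110900 m, so Δφ = -439.09 / 110900 × 3600 = -14.254″.

Δφ = -14.25″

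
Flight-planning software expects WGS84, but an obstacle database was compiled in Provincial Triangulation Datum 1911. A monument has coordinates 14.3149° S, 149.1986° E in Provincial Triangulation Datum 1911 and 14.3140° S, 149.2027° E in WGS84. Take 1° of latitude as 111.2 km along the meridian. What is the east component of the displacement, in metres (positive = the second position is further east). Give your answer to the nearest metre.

Δφ = -14.3140° − -14.3149° = +0.0009°; Δλ = 149.2027° − 149.1986° = +0.0041°.
ΔN = Δφ × 111200 = 100.1 m; ΔE = Δλ × 111200 × cos(-14.3149°) = +0.0041 × 111200 × 0.968951 = 441.8 m.

ΔE = 442 m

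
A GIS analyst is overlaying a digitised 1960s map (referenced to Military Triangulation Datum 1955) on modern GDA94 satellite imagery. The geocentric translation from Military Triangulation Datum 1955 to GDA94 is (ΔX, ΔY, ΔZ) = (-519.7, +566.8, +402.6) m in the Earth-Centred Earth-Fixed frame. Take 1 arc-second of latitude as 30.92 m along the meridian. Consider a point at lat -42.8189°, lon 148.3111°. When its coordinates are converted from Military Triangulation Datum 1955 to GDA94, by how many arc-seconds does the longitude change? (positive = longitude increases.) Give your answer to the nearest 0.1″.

sin φ = -0.679683, cos φ = 0.733506, sin λ = 0.525307, cos λ = -0.850913.
East component: ΔE = −sin λ·ΔX + cos λ·ΔY = −(0.525307)(-519.7) + (-0.850913)(566.8) = -209.30 m.
1° of latitude spans 3600 × 30.92 = 111312 m; at latitude φ, 1° of longitude spans that × cos φ = 81648.0 m, so Δλ = -209.30 / 81648.0 × 3600 = -9.228″.

Δλ = -9.2″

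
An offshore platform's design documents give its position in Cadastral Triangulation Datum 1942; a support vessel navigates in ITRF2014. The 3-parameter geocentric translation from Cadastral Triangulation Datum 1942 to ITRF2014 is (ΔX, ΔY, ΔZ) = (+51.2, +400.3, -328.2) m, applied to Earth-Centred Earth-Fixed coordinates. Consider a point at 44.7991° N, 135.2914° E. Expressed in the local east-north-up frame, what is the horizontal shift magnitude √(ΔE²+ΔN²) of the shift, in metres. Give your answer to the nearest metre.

The local east axis at (φ, λ) is (−sin λ, cos λ, 0), so ΔE = −sin(135.2914°)·51.2 + cos(135.2914°)·400.3 = -320.51 m.
The local north axis is (−sin φ cos λ, −sin φ sin λ, cos φ), giving ΔN = 25.639 − 198.430 − 232.885 = -405.68 m.
Horizontal magnitude = √(ΔE² + ΔN²) = √((-320.51)² + (-405.68)²) = 517.01 m.

517 m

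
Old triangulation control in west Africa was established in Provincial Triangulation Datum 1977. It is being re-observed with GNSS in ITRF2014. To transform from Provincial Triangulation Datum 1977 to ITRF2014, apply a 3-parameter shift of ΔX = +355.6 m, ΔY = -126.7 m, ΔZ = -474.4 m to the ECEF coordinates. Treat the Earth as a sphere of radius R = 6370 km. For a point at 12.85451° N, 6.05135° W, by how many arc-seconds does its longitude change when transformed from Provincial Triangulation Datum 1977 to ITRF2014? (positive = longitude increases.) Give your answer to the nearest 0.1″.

sin φ = 0.222476, cos φ = 0.974938, sin λ = -0.105420, cos λ = 0.994428.
East component: ΔE = −sin λ·ΔX + cos λ·ΔY = −(-0.105420)(355.6) + (0.994428)(-126.7) = -88.51 m.
1° of latitude spans πR/180 = 111177 m; at latitude φ, 1° of longitude spans that × cos φ = 108391.2 m, so Δλ = -88.51 / 108391.2 × 3600 = -2.940″.

Δλ = -2.9″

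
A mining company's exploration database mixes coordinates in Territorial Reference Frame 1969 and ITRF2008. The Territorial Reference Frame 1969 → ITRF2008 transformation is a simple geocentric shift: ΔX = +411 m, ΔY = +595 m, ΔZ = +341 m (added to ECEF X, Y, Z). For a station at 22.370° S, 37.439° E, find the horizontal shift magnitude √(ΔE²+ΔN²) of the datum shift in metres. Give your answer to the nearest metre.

The local east axis at (φ, λ) is (−sin λ, cos λ, 0), so ΔE = −sin(37.439°)·411 + cos(37.439°)·595 = 222.58 m.
The local north axis is (−sin φ cos λ, −sin φ sin λ, cos φ), giving ΔN = 124.198 + 137.662 + 315.338 = 577.20 m.
Horizontal magnitude = √(ΔE² + ΔN²) = √(222.58² + 577.20²) = 618.63 m.

619 m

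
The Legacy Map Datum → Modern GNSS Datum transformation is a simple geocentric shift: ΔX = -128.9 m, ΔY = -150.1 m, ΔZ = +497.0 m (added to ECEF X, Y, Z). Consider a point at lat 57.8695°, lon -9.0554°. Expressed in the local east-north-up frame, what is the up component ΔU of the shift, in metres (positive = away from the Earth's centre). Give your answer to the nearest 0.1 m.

The local up (radial) axis is (cos φ cos λ, cos φ sin λ, sin φ), giving ΔU = -67.701 + 12.564 + 420.879 = 365.74 m.

ΔU = 365.7 m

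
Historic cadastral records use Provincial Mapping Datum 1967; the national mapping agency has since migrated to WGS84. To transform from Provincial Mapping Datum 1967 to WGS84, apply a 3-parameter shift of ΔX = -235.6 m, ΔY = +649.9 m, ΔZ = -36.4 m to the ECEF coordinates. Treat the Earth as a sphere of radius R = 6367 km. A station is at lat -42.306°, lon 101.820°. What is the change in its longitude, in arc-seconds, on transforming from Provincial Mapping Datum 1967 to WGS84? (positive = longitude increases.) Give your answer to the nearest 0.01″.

sin φ = -0.673090, cos φ = 0.739561, sin λ = 0.978796, cos λ = -0.204838.
East component: ΔE = −sin λ·ΔX + cos λ·ΔY = −(0.978796)(-235.6) + (-0.204838)(649.9) = 97.48 m.
1° of latitude spans πR/180 = 111125 m; at latitude φ, 1° of longitude spans that × cos φ = 82183.8 m, so Δλ = 97.48 / 82183.8 × 3600 = 4.270″.

Δλ = 4.27″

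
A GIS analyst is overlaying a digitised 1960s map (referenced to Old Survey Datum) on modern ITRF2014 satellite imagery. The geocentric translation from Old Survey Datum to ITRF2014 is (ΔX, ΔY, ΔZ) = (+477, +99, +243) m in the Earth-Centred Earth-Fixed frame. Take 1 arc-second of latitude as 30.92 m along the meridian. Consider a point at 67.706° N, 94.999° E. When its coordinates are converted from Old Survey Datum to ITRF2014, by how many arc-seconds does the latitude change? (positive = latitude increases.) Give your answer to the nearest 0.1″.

Δφ = 1.3″

sin φ = 0.925249, cos φ = 0.379359, sin λ = 0.996196, cos λ = -0.087138.
North component: ΔN = −sin φ cos λ·ΔX − sin φ sin λ·ΔY + cos φ·ΔZ = −(0.925249)(-0.087138)(477) − (0.925249)(0.996196)(99) + (0.379359)(243) = 39.39 m.
1° of latitude spans 3600 × 30.92 = 111312 m, so Δφ = 39.39 / 111312 × 3600 = 1.274″.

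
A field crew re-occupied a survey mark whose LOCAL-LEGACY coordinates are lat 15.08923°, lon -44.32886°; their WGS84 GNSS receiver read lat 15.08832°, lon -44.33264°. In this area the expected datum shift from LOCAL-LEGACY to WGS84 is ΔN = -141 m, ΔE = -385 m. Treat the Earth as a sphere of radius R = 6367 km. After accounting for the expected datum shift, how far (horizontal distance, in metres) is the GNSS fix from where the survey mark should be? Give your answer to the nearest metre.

45 m

Observed coordinate differences: Δφ = -0.00091°, Δλ = -0.00378°.
Converting to metres (1° lat = 111125 m, cos φ = 0.965522): observed ΔN = -101.1 m, observed ΔE = -405.6 m.
Subtracting the expected shift leaves a residual of -101.1 − (-141) = 39.9 m north and -405.6 − (-385) = -20.6 m east.
Residual distance = √(39.9² + (-20.6)²) = 44.9 m.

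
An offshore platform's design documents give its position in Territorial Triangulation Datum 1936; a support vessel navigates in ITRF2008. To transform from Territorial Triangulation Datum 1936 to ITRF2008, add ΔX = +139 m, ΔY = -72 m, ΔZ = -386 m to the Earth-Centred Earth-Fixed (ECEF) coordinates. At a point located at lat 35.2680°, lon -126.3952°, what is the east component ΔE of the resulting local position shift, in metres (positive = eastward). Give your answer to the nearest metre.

ΔE = 155 m

The local east axis at (φ, λ) is (−sin λ, cos λ, 0), so ΔE = −sin(-126.3952°)·139 + cos(-126.3952°)·(-72) = 154.61 m.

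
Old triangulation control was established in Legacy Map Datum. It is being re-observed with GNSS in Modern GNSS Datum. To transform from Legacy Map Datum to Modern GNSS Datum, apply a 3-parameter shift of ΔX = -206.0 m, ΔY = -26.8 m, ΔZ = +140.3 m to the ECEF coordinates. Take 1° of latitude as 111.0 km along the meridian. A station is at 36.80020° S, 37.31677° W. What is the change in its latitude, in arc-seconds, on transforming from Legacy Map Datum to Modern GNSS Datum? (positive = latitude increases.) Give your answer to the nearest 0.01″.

sin φ = -0.599026, cos φ = 0.800729, sin λ = -0.606221, cos λ = 0.795296.
North component: ΔN = −sin φ cos λ·ΔX − sin φ sin λ·ΔY + cos φ·ΔZ = −(-0.599026)(0.795296)(-206.0) − (-0.599026)(-0.606221)(-26.8) + (0.800729)(140.3) = 23.94 m.
1° of latitude spans 111000 m, so Δφ = 23.94 / 111000 × 3600 = 0.776″.

Δφ = 0.78″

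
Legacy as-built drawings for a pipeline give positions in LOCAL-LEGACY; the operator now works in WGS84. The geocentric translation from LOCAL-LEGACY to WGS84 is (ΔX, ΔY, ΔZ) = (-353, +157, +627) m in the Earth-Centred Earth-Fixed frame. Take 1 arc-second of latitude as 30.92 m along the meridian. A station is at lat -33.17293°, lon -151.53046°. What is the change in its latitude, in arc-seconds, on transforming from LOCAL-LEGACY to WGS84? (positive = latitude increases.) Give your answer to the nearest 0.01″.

Δφ = 21.14″

sin φ = -0.547168, cos φ = 0.837023, sin λ = -0.476691, cos λ = -0.879071.
North component: ΔN = −sin φ cos λ·ΔX − sin φ sin λ·ΔY + cos φ·ΔZ = −(-0.547168)(-0.879071)(-353) − (-0.547168)(-0.476691)(157) + (0.837023)(627) = 653.66 m.
1° of latitude spans 3600 × 30.92 = 111312 m, so Δφ = 653.66 / 111312 × 3600 = 21.140″.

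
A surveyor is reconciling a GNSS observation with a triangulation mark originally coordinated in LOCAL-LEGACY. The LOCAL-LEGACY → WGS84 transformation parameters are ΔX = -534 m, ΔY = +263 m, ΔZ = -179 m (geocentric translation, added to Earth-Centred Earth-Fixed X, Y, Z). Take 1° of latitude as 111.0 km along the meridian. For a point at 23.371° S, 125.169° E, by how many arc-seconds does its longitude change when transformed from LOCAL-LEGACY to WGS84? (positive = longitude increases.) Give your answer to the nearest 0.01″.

sin φ = -0.396683, cos φ = 0.917956, sin λ = 0.817457, cos λ = -0.575990.
East component: ΔE = −sin λ·ΔX + cos λ·ΔY = −(0.817457)(-534) + (-0.575990)(263) = 285.04 m.
1° of latitude spans 111000 m; at latitude φ, 1° of longitude spans that × cos φ = 101893.1 m, so Δλ = 285.04 / 101893.1 × 3600 = 10.071″.

Δλ = 10.07″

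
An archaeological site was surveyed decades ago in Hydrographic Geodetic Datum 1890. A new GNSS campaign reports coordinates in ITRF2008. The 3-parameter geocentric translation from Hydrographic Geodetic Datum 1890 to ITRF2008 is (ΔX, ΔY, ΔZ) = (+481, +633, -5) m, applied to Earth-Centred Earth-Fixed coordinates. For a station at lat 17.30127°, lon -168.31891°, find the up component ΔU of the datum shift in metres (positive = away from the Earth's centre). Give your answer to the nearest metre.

At φ = 17.30127°, λ = -168.31891°: sin φ = 0.297396, cos φ = 0.954754, sin λ = -0.202464, cos λ = -0.979290.
ΔU = cos φ cos λ·ΔX + cos φ sin λ·ΔY + sin φ·ΔZ = (0.954754)(-0.979290)(481) + (0.954754)(-0.202464)(633) + (0.297396)(-5) = -573.57 m.

ΔU = -574 m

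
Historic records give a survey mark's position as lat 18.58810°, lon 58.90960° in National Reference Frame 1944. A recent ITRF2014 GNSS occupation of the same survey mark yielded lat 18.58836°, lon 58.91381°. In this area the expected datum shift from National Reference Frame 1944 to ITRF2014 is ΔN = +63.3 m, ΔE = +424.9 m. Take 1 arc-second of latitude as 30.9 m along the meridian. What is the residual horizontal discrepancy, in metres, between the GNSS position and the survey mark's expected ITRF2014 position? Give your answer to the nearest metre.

Observed coordinate differences: Δφ = +0.00026°, Δλ = +0.00421°.
Converting to metres (1° lat = 111240 m, cos φ = 0.947835): observed ΔN = 28.9 m, observed ΔE = 443.9 m.
Subtracting the expected shift leaves a residual of 28.9 − (63.3) = -34.4 m north and 443.9 − (424.9) = 19.0 m east.
Residual distance = √((-34.4)² + 19.0²) = 39.3 m.

39 m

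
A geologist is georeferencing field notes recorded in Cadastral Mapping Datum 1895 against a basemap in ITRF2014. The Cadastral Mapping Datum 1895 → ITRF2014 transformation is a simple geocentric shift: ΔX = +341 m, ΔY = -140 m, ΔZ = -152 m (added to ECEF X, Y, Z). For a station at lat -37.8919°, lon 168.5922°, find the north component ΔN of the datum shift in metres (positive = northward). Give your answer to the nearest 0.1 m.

The local north axis is (−sin φ cos λ, −sin φ sin λ, cos φ), giving ΔN = -205.296 − 17.007 − 119.954 = -342.26 m.

ΔN = -342.3 m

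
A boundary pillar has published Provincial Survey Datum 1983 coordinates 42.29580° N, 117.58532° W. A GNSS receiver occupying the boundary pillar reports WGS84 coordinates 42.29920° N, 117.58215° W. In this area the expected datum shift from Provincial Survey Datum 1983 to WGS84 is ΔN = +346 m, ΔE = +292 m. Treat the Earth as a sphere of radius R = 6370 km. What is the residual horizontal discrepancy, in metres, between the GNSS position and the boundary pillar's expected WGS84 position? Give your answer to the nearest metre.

45 m

Observed coordinate differences: Δφ = +0.00340°, Δλ = +0.00317°.
Converting to metres (1° lat = 111177 m, cos φ = 0.739680): observed ΔN = 378.0 m, observed ΔE = 260.7 m.
Subtracting the expected shift leaves a residual of 378.0 − (346) = 32.0 m north and 260.7 − (292) = -31.3 m east.
Residual distance = √(32.0² + (-31.3)²) = 44.8 m.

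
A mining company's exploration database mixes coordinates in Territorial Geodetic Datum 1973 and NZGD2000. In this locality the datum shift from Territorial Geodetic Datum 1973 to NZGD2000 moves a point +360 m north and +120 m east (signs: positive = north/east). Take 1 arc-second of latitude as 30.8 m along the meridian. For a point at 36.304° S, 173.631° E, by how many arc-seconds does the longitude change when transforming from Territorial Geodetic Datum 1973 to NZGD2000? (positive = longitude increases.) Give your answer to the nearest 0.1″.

At latitude -36.304°, cos φ = 0.805887.
1″ of longitude at this latitude = 30.80 × cos φ = 24.8213 m, so Δλ = 120.0 / 24.8213 = 4.835″.

Δλ = 4.8″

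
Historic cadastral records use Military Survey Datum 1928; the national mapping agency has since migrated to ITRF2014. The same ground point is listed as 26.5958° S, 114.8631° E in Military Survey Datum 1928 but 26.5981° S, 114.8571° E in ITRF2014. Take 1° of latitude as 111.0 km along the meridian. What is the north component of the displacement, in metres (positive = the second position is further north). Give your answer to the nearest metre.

ΔN = -255 m

Δφ = -26.5981° − -26.5958° = -0.0023°; Δλ = 114.8571° − 114.8631° = -0.0060°.
ΔN = Δφ × 111000 = -255.3 m; ΔE = Δλ × 111000 × cos(-26.5958°) = -0.0060 × 111000 × 0.894187 = -595.5 m.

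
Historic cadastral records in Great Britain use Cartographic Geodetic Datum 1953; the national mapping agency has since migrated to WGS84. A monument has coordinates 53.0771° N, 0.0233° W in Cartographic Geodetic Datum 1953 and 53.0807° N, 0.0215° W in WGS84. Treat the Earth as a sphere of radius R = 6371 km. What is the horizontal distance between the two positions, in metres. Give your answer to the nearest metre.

418 m

Δφ = 53.0807° − 53.0771° = +0.0036°; Δλ = -0.0215° − -0.0233° = +0.0018°.
1° along a meridian = πR/180 = 111195 m.
ΔN = Δφ × 111195 = 400.3 m; ΔE = Δλ × 111195 × cos(53.0771°) = +0.0018 × 111195 × 0.600740 = 120.2 m.
Distance = √(ΔE² + ΔN²) = √(120.2² + 400.3²) = 418.0 m.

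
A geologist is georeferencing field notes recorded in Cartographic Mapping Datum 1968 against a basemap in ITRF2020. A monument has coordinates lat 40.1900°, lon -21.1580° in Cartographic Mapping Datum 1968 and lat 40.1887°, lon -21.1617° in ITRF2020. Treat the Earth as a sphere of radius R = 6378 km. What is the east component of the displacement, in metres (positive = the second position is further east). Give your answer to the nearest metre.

Δφ = 40.1887° − 40.1900° = -0.0013°; Δλ = -21.1617° − -21.1580° = -0.0037°.
1° along a meridian = πR/180 = 111317 m.
ΔN = Δφ × 111317 = -144.7 m; ΔE = Δλ × 111317 × cos(40.1900°) = -0.0037 × 111317 × 0.763909 = -314.6 m.

ΔE = -315 m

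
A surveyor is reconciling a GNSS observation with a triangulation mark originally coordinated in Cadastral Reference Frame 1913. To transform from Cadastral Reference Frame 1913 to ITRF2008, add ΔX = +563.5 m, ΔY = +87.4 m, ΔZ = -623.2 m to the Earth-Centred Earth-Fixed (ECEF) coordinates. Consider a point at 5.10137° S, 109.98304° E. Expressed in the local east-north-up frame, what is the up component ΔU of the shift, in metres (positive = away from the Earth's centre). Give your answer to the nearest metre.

ΔU = -55 m

The local up (radial) axis is (cos φ cos λ, cos φ sin λ, sin φ), giving ΔU = -191.809 + 81.813 + 55.414 = -54.58 m.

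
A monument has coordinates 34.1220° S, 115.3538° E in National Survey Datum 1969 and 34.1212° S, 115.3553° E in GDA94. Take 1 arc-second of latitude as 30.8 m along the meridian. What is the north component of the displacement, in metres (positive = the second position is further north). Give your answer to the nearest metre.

ΔN = 89 m

Δφ = -34.1212° − -34.1220° = +0.0008°; Δλ = 115.3553° − 115.3538° = +0.0015°.
1° of latitude = 3600 × 30.80 = 110880 m.
ΔN = Δφ × 110880 = 88.7 m; ΔE = Δλ × 110880 × cos(-34.1220°) = +0.0015 × 110880 × 0.827845 = 137.7 m.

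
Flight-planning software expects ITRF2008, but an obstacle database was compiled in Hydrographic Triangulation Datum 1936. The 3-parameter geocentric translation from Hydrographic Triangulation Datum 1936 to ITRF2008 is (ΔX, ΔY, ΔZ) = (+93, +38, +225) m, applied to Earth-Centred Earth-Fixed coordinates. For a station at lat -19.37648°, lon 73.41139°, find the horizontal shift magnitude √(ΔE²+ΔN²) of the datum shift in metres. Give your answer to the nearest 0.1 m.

At φ = -19.37648°, λ = 73.41139°: sin φ = -0.331774, cos φ = 0.943359, sin λ = 0.958379, cos λ = 0.285498.
ΔE = −sin λ·ΔX + cos λ·ΔY = −(0.958379)·(93) + (0.285498)·(38) = -78.28 m.
ΔN = −sin φ cos λ·ΔX − sin φ sin λ·ΔY + cos φ·ΔZ = −(-0.331774)(0.285498)(93) − (-0.331774)(0.958379)(38) + (0.943359)(225) = 233.15 m.
Horizontal magnitude = √(ΔE² + ΔN²) = √((-78.28)² + 233.15²) = 245.94 m.

245.9 m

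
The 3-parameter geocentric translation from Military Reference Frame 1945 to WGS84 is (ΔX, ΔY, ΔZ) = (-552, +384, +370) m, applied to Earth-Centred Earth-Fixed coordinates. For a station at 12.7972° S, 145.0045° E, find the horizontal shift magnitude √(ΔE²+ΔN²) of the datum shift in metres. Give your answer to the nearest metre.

510 m

At φ = -12.7972°, λ = 145.0045°: sin φ = -0.221501, cos φ = 0.975160, sin λ = 0.573512, cos λ = -0.819197.
ΔE = −sin λ·ΔX + cos λ·ΔY = −(0.573512)·(-552) + (-0.819197)·(384) = 2.01 m.
ΔN = −sin φ cos λ·ΔX − sin φ sin λ·ΔY + cos φ·ΔZ = −(-0.221501)(-0.819197)(-552) − (-0.221501)(0.573512)(384) + (0.975160)(370) = 509.75 m.
Horizontal magnitude = √(ΔE² + ΔN²) = √(2.01² + 509.75²) = 509.76 m.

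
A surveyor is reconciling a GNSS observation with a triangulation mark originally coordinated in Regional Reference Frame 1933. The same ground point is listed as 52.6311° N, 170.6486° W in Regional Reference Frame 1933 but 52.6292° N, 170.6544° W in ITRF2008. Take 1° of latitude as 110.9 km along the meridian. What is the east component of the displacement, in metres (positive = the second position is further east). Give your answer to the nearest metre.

ΔE = -390 m

Δφ = 52.6292° − 52.6311° = -0.0019°; Δλ = -170.6544° − -170.6486° = -0.0058°.
ΔN = Δφ × 110900 = -210.7 m; ΔE = Δλ × 110900 × cos(52.6311°) = -0.0058 × 110900 × 0.606945 = -390.4 m.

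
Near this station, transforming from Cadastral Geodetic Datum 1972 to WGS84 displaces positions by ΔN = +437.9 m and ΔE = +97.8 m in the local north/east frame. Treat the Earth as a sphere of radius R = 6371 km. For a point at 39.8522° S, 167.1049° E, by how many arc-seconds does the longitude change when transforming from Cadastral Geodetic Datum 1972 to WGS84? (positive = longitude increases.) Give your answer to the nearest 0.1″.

Δλ = 4.1″

At latitude -39.8522°, cos φ = 0.767700.
One radian of longitude at latitude φ spans R cos φ, so Δλ = ΔE / (R cos φ) = 97.8 / (6371000 × 0.767700) = 1.9996e-05 rad = 4.124″.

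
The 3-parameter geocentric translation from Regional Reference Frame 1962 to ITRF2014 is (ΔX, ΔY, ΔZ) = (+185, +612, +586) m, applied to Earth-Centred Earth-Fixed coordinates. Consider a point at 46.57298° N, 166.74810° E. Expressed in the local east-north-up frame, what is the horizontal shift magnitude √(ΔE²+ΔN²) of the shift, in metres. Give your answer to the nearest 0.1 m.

770.4 m

The local east axis at (φ, λ) is (−sin λ, cos λ, 0), so ΔE = −sin(166.74810°)·185 + cos(166.74810°)·612 = -638.11 m.
The local north axis is (−sin φ cos λ, −sin φ sin λ, cos φ), giving ΔN = 130.779 − 101.886 + 402.834 = 431.73 m.
Horizontal magnitude = √(ΔE² + ΔN²) = √((-638.11)² + 431.73²) = 770.44 m.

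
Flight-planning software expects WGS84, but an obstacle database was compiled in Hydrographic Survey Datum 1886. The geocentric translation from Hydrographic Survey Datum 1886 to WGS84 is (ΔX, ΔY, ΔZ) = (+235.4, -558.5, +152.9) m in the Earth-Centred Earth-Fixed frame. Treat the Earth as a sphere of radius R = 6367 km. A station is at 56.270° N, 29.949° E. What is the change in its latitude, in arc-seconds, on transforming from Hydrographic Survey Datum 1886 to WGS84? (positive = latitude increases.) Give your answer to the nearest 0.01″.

Δφ = 4.77″

sin φ = 0.831663, cos φ = 0.555280, sin λ = 0.499229, cos λ = 0.866470.
North component: ΔN = −sin φ cos λ·ΔX − sin φ sin λ·ΔY + cos φ·ΔZ = −(0.831663)(0.866470)(235.4) − (0.831663)(0.499229)(-558.5) + (0.555280)(152.9) = 147.15 m.
1° of latitude spans πR/180 = 111125 m, so Δφ = 147.15 / 111125 × 3600 = 4.767″.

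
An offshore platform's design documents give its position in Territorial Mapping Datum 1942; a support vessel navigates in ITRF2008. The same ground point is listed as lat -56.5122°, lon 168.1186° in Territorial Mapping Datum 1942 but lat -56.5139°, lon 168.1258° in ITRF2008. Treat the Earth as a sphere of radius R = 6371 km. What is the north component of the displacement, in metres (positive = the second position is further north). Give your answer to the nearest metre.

ΔN = -189 m

Δφ = -56.5139° − -56.5122° = -0.0017°; Δλ = 168.1258° − 168.1186° = +0.0072°.
1° along a meridian = πR/180 = 111195 m.
ΔN = Δφ × 111195 = -189.0 m; ΔE = Δλ × 111195 × cos(-56.5122°) = +0.0072 × 111195 × 0.551759 = 441.7 m.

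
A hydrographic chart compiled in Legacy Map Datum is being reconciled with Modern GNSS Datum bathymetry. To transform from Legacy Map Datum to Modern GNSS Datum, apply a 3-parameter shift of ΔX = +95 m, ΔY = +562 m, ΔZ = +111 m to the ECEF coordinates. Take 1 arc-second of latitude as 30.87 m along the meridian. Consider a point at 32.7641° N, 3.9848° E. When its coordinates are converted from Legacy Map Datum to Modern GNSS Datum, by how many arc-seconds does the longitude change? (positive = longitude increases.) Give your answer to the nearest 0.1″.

sin φ = 0.541181, cos φ = 0.840906, sin λ = 0.069492, cos λ = 0.997583.
East component: ΔE = −sin λ·ΔX + cos λ·ΔY = −(0.069492)(95) + (0.997583)(562) = 554.04 m.
1° of latitude spans 3600 × 30.87 = 111132 m; at latitude φ, 1° of longitude spans that × cos φ = 93451.5 m, so Δλ = 554.04 / 93451.5 × 3600 = 21.343″.

Δλ = 21.3″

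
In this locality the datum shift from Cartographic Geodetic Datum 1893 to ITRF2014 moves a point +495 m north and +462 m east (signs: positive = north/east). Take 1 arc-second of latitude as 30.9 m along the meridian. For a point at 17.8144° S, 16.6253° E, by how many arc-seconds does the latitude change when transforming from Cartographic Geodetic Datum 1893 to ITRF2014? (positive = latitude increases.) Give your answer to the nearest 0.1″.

1″ of latitude = 30.90 m, so Δφ = 495.0 / 30.90 = 16.019″.

Δφ = 16.0″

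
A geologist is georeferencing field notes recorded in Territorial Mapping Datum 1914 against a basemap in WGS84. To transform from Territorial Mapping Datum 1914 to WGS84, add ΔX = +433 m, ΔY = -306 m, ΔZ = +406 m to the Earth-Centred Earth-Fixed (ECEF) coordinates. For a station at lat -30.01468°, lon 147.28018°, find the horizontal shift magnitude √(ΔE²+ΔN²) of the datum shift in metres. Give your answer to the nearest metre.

90 m

The local east axis at (φ, λ) is (−sin λ, cos λ, 0), so ΔE = −sin(147.28018°)·433 + cos(147.28018°)·(-306) = 23.40 m.
The local north axis is (−sin φ cos λ, −sin φ sin λ, cos φ), giving ΔN = -182.227 − 82.738 + 351.554 = 86.59 m.
Horizontal magnitude = √(ΔE² + ΔN²) = √(23.40² + 86.59²) = 89.69 m.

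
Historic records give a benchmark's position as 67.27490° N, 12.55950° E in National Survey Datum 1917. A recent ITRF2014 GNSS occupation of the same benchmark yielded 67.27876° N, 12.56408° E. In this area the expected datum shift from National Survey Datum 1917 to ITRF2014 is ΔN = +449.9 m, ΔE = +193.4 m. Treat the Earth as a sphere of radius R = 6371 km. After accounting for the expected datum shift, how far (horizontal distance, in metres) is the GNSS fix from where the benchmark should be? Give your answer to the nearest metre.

Observed coordinate differences: Δφ = +0.00386°, Δλ = +0.00458°.
Converting to metres (1° lat = 111195 m, cos φ = 0.386310): observed ΔN = 429.2 m, observed ΔE = 196.7 m.
Subtracting the expected shift leaves a residual of 429.2 − (449.9) = -20.7 m north and 196.7 − (193.4) = 3.3 m east.
Residual distance = √((-20.7)² + 3.3²) = 21.0 m.

21 m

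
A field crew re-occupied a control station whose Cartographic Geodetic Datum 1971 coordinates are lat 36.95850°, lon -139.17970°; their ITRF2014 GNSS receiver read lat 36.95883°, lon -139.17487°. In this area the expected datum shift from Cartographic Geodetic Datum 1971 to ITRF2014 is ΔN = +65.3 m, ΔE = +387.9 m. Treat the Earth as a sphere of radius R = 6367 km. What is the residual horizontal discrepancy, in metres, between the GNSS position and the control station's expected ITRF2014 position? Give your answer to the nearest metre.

50 m

Observed coordinate differences: Δφ = +0.00033°, Δλ = +0.00483°.
Converting to metres (1° lat = 111125 m, cos φ = 0.799071): observed ΔN = 36.7 m, observed ΔE = 428.9 m.
Subtracting the expected shift leaves a residual of 36.7 − (65.3) = -28.6 m north and 428.9 − (387.9) = 41.0 m east.
Residual distance = √((-28.6)² + 41.0²) = 50.0 m.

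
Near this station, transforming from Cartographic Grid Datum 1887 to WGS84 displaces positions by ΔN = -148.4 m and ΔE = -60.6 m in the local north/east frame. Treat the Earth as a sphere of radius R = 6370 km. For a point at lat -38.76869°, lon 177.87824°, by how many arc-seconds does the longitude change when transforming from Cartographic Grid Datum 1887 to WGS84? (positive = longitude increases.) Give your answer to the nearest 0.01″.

At latitude -38.76869°, cos φ = 0.779680.
One radian of longitude at latitude φ spans R cos φ, so Δλ = ΔE / (R cos φ) = -60.6 / (6370000 × 0.779680) = -1.2202e-05 rad = -2.517″.

Δλ = -2.52″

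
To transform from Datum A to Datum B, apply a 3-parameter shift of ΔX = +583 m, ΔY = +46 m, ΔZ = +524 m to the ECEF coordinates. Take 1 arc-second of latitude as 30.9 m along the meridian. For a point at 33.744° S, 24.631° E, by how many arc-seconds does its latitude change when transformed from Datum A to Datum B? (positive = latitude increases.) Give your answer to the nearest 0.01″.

sin φ = -0.555483, cos φ = 0.831528, sin λ = 0.416773, cos λ = 0.909011.
North component: ΔN = −sin φ cos λ·ΔX − sin φ sin λ·ΔY + cos φ·ΔZ = −(-0.555483)(0.909011)(583) − (-0.555483)(0.416773)(46) + (0.831528)(524) = 740.75 m.
1° of latitude spans 3600 × 30.90 = 111240 m, so Δφ = 740.75 / 111240 × 3600 = 23.972″.

Δφ = 23.97″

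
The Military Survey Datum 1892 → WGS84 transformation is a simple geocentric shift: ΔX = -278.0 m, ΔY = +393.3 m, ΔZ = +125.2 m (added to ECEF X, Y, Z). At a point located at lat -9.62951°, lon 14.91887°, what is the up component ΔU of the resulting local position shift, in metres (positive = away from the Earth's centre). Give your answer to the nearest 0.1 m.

ΔU = -186.0 m

The local up (radial) axis is (cos φ cos λ, cos φ sin λ, sin φ), giving ΔU = -264.844 + 99.829 − 20.943 = -185.96 m.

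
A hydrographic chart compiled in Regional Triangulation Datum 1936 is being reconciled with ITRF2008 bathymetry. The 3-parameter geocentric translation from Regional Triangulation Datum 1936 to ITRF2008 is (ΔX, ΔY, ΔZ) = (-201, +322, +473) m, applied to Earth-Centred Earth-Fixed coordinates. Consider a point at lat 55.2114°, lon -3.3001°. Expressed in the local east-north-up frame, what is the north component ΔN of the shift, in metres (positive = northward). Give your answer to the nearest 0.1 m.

ΔN = 449.9 m

The local north axis is (−sin φ cos λ, −sin φ sin λ, cos φ), giving ΔN = 164.800 + 15.223 + 269.870 = 449.89 m.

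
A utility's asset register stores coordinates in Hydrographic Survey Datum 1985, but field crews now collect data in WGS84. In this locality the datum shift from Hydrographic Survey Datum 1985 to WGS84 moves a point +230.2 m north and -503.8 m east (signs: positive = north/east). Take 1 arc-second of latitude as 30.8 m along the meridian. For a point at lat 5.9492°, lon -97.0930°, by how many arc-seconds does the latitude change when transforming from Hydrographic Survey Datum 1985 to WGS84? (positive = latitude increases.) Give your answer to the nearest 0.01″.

1″ of latitude = 30.80 m, so Δφ = 230.2 / 30.80 = 7.474″.

Δφ = 7.47″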